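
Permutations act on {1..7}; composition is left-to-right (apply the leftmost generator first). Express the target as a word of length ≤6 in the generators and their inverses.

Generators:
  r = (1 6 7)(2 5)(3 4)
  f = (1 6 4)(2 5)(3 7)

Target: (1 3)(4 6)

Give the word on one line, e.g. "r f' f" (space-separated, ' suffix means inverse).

  after r': (1 7 6)(2 5)(3 4)
  after r': (1 6 7)
  after f: (1 4)(2 5)(3 7 6)
  after r: (1 3)(4 6)

r' r' f r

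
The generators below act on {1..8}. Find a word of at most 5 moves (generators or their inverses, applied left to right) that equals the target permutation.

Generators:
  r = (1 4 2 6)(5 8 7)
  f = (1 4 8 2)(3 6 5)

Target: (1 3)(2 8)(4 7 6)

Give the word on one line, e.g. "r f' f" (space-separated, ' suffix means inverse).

  after f: (1 4 8 2)(3 6 5)
  after r': (2 6 7 8 4 5 3)
  after r': (1 6 8)(3 4 7 5)
  after f': (1 3)(2 8)(4 7 6)

f r' r' f'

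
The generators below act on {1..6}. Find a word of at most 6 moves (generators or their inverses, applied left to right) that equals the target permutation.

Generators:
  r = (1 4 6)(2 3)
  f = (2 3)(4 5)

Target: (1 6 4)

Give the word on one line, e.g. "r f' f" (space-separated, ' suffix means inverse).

  after r: (1 4 6)(2 3)
  after r: (1 6 4)
  after f': (1 6 5 4)(2 3)
  after f': (1 6 4)

r r f' f'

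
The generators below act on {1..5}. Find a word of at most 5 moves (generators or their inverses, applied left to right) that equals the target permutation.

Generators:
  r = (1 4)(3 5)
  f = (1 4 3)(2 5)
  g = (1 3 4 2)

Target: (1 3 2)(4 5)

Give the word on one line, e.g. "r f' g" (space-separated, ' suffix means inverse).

f' f' r g

  after f': (1 3 4)(2 5)
  after f': (1 4 3)
  after r: (3 4 5)
  after g: (1 3 2)(4 5)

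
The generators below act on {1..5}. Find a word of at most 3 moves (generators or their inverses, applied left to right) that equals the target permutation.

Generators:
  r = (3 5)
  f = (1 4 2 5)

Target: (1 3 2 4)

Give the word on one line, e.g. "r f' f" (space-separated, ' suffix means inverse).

  after r: (3 5)
  after f': (1 5 3 2 4)
  after r': (1 3 2 4)

r f' r'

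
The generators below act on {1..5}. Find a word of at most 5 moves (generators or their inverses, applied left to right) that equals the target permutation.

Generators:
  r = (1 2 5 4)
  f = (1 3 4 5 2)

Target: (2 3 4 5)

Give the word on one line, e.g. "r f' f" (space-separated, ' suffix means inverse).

  after f: (1 3 4 5 2)
  after f: (1 4 2 3 5)
  after r: (2 3 4 5)

f f r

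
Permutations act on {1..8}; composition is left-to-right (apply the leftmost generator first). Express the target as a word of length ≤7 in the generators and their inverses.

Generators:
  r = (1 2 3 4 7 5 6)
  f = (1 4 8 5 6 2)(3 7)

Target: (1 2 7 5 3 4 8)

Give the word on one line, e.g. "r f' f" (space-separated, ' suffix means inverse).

f' f' r' f f

  after f': (1 2 6 5 8 4)(3 7)
  after f': (1 6 8)(2 5 4)
  after r': (1 5 3 2 7 4)(6 8)
  after f: (1 6 5 7 8 2 3)
  after f: (1 2 7 5 3 4 8)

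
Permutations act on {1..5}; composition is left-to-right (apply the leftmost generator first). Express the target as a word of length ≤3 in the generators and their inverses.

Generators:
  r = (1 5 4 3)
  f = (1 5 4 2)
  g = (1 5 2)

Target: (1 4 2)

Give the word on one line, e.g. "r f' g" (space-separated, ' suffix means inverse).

  after f: (1 5 4 2)
  after g: (1 2 5 4)
  after f': (1 4 2)

f g f'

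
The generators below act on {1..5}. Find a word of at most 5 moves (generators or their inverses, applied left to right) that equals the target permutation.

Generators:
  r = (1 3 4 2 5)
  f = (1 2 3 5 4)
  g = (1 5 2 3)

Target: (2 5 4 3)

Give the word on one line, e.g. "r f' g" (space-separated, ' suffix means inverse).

g' f' g g

  after g': (1 3 2 5)
  after f': (1 2 3)(4 5)
  after g: (1 3 5 4 2)
  after g: (2 5 4 3)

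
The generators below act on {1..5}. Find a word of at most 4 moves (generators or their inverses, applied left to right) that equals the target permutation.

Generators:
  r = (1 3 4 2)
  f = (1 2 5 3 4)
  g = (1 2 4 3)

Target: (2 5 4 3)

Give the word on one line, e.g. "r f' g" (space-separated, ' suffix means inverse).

  after r: (1 3 4 2)
  after f': (1 5 2 4)
  after f': (1 2 3 5)
  after f': (2 5 4 3)

r f' f' f'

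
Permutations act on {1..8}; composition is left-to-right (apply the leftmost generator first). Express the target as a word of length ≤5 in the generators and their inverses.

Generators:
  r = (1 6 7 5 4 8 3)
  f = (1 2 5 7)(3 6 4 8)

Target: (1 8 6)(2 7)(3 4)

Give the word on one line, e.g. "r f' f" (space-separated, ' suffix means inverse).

  after r': (1 3 8 4 5 7 6)
  after r': (1 8 5 6 3 4 7)
  after f: (1 3 8 7 2 5 4)
  after r': (1 8 6)(2 7)(3 4)

r' r' f r'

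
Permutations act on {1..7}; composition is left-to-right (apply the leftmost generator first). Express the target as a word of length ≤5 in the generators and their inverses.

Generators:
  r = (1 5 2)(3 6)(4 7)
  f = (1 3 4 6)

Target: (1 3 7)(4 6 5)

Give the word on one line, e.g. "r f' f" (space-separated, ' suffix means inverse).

r' f' r f

  after r': (1 2 5)(3 6)(4 7)
  after f': (1 2 5 6)(3 4 7)
  after r: (3 7 6 5)
  after f: (1 3 7)(4 6 5)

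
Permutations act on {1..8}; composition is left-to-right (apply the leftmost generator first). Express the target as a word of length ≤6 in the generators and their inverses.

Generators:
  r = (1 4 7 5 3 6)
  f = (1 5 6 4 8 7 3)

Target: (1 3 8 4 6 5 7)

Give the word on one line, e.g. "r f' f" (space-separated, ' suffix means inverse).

r r r f r'

  after r: (1 4 7 5 3 6)
  after r: (1 7 3)(4 5 6)
  after r: (1 5)(3 4)(6 7)
  after f: (1 6 3 8 7 4)
  after r': (1 3 8 4 6 5 7)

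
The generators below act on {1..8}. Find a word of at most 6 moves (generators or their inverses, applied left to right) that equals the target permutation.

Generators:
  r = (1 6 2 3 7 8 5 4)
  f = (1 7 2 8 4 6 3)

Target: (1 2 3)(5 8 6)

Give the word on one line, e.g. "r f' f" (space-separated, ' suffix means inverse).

  after r: (1 6 2 3 7 8 5 4)
  after f: (1 3 2)(4 7)(5 6 8)
  after r: (1 7)(2 6 5)(4 8)
  after f: (1 2 3)(5 8 6)

r f r f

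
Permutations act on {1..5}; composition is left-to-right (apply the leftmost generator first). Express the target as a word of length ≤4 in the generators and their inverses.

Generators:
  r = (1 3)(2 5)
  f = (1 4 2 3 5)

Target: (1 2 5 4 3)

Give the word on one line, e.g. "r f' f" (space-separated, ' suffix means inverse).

  after f: (1 4 2 3 5)
  after f: (1 2 5 4 3)

f f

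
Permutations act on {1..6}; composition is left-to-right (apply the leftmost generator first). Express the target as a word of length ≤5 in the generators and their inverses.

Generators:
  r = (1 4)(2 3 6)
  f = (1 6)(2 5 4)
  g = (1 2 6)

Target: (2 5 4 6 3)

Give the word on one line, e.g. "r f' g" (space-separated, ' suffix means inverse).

r' r' g r' f

  after r': (1 4)(2 6 3)
  after r': (2 3 6)
  after g: (1 2 3)
  after r': (1 6 3 4)
  after f: (2 5 4 6 3)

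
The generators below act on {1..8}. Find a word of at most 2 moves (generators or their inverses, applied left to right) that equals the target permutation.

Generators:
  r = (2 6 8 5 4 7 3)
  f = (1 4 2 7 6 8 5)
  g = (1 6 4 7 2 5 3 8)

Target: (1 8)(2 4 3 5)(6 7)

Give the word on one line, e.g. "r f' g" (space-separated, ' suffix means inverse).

  after g: (1 6 4 7 2 5 3 8)
  after r: (1 8)(2 4 3 5)(6 7)

g r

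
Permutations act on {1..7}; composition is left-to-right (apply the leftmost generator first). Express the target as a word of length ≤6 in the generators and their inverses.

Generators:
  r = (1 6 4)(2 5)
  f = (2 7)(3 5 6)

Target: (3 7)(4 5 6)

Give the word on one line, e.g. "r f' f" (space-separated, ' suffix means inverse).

  after f: (2 7)(3 5 6)
  after r': (1 4 6 3 2 7 5)
  after f': (1 4 5)(3 7)
  after r': (1 6)(2 5 4)(3 7)
  after r': (3 7)(4 5 6)

f r' f' r' r'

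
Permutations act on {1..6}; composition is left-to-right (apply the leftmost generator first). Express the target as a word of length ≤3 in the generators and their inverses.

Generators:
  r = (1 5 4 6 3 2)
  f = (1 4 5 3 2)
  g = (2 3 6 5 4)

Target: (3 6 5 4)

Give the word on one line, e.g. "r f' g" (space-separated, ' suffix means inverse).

r' f

  after r': (1 2 3 6 4 5)
  after f: (3 6 5 4)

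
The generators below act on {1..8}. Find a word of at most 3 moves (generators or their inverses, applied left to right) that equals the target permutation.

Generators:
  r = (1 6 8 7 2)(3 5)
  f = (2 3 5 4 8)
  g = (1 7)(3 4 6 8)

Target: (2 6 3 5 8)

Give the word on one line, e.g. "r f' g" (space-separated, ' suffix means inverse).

f g g

  after f: (2 3 5 4 8)
  after g: (1 7)(2 4 3 5 6 8)
  after g: (2 6 3 5 8)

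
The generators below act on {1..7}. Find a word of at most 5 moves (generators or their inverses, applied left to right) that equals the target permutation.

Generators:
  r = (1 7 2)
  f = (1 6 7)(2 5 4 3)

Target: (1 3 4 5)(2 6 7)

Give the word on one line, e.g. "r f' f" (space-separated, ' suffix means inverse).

  after r': (1 2 7)
  after f': (1 3 4 5 2 6)
  after r: (1 3 4 5)(2 6 7)

r' f' r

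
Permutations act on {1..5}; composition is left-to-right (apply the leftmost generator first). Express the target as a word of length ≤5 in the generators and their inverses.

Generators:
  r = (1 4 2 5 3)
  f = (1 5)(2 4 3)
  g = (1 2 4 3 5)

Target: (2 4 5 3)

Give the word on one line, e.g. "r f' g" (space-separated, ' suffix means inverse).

  after g: (1 2 4 3 5)
  after r: (1 5 4)
  after f: (2 4 5 3)

g r f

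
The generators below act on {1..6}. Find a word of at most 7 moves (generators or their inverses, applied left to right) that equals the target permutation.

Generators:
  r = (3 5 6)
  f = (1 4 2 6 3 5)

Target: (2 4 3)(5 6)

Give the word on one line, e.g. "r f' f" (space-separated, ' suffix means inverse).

r' f' f' r f

  after r': (3 6 5)
  after f': (1 5 6 3 2 4)
  after f': (1 3 4 5 2)
  after r: (1 5 2)(3 4 6)
  after f: (2 4 3)(5 6)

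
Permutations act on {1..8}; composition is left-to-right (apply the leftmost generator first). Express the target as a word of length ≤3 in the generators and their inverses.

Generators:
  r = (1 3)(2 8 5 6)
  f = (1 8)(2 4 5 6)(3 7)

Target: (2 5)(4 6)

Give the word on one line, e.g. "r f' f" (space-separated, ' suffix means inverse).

  after f': (1 8)(2 6 5 4)(3 7)
  after f': (2 5)(4 6)

f' f'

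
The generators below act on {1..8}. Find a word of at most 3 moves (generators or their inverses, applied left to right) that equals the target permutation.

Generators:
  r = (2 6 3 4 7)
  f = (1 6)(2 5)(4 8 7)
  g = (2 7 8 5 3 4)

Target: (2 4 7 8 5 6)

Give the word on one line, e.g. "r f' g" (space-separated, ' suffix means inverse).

g r'

  after g: (2 7 8 5 3 4)
  after r': (2 4 7 8 5 6)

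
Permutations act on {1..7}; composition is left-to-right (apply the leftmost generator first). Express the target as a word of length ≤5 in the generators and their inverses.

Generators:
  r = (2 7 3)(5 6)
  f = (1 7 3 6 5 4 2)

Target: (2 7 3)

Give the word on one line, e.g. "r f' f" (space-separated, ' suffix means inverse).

r r r r

  after r: (2 7 3)(5 6)
  after r: (2 3 7)
  after r: (5 6)
  after r: (2 7 3)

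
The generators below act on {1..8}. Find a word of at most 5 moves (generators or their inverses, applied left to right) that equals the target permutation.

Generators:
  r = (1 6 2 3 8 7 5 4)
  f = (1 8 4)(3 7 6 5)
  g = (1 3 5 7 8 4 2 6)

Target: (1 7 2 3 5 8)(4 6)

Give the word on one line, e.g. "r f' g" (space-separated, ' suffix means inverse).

f' r' f' f'

  after f': (1 4 8)(3 5 6 7)
  after r': (1 5)(2 6 8 4 3 7)
  after f': (1 6)(2 7)(4 5)
  after f': (1 7 2 3 5 8)(4 6)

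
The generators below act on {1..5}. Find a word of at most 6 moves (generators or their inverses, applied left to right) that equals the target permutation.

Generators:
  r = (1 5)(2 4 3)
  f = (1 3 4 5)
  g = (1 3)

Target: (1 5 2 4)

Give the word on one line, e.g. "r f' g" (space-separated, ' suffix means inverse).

  after r: (1 5)(2 4 3)
  after f': (1 4)(2 3)
  after f': (1 3 2)(4 5)
  after g': (2 3)(4 5)
  after r': (1 5 2 4)

r f' f' g' r'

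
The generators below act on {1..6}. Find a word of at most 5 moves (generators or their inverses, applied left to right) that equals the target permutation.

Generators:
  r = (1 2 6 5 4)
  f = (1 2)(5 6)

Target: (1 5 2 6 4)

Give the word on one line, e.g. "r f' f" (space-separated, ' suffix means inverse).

r r f

  after r: (1 2 6 5 4)
  after r: (1 6 4 2 5)
  after f: (1 5 2 6 4)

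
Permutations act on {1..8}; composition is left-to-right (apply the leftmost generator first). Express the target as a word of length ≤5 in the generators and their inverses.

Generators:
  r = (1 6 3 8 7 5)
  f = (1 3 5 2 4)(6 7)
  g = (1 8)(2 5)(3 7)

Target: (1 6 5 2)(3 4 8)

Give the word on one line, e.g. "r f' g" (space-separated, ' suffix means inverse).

f g' f

  after f: (1 3 5 2 4)(6 7)
  after g': (1 7 6 3 2 4 8)
  after f: (1 6 5 2)(3 4 8)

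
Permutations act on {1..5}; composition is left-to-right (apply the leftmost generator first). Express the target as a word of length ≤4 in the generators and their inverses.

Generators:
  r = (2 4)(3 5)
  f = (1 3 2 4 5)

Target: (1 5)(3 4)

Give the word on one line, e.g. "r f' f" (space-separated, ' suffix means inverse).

r' f'

  after r': (2 4)(3 5)
  after f': (1 5)(3 4)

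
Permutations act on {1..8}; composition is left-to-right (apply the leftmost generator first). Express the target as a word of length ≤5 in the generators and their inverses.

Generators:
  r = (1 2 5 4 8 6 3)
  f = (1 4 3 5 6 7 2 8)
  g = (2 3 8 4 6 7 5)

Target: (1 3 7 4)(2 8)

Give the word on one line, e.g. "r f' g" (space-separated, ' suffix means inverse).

g' g' g' r'

  after g': (2 5 7 6 4 8 3)
  after g': (2 7 4 3 5 6 8)
  after g': (2 6 3 7 8 5 4)
  after r': (1 3 7 4)(2 8)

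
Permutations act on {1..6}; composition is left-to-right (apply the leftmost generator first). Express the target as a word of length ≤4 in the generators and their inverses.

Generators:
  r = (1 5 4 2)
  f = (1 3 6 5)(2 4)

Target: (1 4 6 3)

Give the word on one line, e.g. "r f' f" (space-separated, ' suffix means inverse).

  after r': (1 2 4 5)
  after f': (1 4 6 3)

r' f'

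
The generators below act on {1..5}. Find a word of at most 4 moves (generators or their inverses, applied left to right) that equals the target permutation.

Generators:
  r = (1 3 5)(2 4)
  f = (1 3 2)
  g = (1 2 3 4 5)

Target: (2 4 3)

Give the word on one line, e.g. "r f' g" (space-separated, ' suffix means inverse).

g' f g

  after g': (1 5 4 3 2)
  after f: (1 5 4 2 3)
  after g: (2 4 3)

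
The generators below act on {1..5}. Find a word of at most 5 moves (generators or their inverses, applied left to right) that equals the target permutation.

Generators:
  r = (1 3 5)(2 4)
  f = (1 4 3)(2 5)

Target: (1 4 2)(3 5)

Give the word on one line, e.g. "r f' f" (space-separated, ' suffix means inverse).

r f f

  after r: (1 3 5)(2 4)
  after f: (2 3)(4 5)
  after f: (1 4 2)(3 5)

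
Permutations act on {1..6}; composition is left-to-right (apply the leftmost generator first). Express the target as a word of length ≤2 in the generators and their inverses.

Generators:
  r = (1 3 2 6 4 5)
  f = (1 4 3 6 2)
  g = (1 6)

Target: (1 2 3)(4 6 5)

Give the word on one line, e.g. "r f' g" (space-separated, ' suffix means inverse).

  after g: (1 6)
  after r': (1 2 3)(4 6 5)

g r'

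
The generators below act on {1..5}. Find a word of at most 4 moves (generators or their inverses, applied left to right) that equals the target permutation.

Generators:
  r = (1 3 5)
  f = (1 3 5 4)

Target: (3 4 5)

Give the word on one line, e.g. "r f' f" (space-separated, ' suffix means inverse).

f' f' r' r'

  after f': (1 4 5 3)
  after f': (1 5)(3 4)
  after r': (1 3 4)
  after r': (3 4 5)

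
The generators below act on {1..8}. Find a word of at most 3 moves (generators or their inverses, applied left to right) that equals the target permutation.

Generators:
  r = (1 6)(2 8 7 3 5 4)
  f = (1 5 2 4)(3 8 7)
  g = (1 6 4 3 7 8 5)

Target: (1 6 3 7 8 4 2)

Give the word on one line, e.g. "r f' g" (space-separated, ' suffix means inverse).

r' g' r'

  after r': (1 6)(2 4 5 3 7 8)
  after g': (2 6 5 4 8)
  after r': (1 6 3 7 8 4 2)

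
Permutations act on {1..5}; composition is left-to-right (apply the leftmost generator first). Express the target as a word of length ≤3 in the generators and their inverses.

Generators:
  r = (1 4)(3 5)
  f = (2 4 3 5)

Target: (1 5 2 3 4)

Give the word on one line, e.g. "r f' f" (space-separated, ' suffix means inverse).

  after r: (1 4)(3 5)
  after f': (1 2 5 4)
  after f': (1 5 2 3 4)

r f' f'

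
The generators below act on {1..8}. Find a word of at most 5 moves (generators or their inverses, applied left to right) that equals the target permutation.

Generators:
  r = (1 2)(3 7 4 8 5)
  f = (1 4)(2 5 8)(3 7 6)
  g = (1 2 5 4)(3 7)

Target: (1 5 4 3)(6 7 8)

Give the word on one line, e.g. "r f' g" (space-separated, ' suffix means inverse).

r' r' f g'

  after r': (1 2)(3 5 8 4 7)
  after r': (3 8 7 5 4)
  after f: (1 4 7 8 6 3 2 5)
  after g': (1 5 4 3)(6 7 8)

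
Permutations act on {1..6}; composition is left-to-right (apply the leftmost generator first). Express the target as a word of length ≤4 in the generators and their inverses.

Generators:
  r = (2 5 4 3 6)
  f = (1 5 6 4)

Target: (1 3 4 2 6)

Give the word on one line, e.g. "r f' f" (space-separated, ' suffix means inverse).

  after f': (1 4 6 5)
  after f': (1 6)(4 5)
  after r': (1 3 4 2 6)

f' f' r'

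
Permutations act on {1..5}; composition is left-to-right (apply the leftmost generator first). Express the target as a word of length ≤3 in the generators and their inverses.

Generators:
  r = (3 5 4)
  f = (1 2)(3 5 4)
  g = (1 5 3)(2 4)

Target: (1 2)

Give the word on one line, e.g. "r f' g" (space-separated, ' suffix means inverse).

  after f': (1 2)(3 4 5)
  after r: (1 2)

f' r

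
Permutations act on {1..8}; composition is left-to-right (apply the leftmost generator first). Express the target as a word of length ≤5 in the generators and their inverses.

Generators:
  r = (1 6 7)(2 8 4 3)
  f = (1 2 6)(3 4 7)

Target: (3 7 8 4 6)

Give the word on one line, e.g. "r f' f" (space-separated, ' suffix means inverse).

r' r' r' f' r'

  after r': (1 7 6)(2 3 4 8)
  after r': (1 6 7)(2 4)(3 8)
  after r': (2 8 4 3)
  after f': (1 6 2 8 3)(4 7)
  after r': (3 7 8 4 6)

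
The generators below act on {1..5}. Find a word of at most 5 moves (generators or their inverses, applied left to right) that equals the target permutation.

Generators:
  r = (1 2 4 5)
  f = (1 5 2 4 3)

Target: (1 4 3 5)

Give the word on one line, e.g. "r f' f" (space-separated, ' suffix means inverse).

  after f': (1 3 4 2 5)
  after r': (1 3 2 4)
  after f': (1 4 3 5)

f' r' f'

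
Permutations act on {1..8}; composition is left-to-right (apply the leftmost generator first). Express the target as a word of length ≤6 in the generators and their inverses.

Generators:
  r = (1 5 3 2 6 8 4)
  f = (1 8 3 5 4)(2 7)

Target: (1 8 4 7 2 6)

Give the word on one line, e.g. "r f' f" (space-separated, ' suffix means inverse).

f' f' r f'

  after f': (1 4 5 3 8)(2 7)
  after f': (1 5 8 4 3)
  after r: (1 3 5 4 2 6 8)
  after f': (1 8 4 7 2 6)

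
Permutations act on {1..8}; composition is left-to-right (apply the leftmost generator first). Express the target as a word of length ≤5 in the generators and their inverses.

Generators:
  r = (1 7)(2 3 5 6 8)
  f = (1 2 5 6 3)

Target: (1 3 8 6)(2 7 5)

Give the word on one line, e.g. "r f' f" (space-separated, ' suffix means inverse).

f' r f' f' f'

  after f': (1 3 6 5 2)
  after r: (1 5 3 8 2 7)
  after f': (1 2 7 3 8)(5 6)
  after f': (2 7 6)(3 8)
  after f': (1 3 8 6)(2 7 5)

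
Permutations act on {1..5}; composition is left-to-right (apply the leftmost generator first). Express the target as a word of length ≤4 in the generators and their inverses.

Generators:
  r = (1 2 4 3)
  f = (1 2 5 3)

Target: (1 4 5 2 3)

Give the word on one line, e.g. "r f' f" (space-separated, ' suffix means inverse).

r' f r' r'

  after r': (1 3 4 2)
  after f: (3 4 5)
  after r': (1 3 2)(4 5)
  after r': (1 4 5 2 3)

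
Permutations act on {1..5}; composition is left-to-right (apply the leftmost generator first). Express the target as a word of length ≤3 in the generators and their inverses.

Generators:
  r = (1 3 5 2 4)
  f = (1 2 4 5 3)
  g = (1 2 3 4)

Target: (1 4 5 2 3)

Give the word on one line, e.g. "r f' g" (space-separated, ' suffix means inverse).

r f r'

  after r: (1 3 5 2 4)
  after f: (2 5 4)
  after r': (1 4 5 2 3)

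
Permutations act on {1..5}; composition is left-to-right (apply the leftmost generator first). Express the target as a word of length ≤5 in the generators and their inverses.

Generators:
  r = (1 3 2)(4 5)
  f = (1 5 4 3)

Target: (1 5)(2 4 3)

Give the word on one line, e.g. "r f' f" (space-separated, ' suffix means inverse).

  after f: (1 5 4 3)
  after r': (1 4)(2 3)
  after r': (1 5 4 2)
  after f: (1 4 2 5 3)
  after r': (1 5)(2 4 3)

f r' r' f r'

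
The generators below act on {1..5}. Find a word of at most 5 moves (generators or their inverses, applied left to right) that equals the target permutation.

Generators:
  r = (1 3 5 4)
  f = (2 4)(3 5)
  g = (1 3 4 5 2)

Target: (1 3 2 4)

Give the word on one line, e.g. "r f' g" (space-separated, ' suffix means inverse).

  after g: (1 3 4 5 2)
  after f: (1 5 4 3 2)
  after r': (1 3 2 4)

g f r'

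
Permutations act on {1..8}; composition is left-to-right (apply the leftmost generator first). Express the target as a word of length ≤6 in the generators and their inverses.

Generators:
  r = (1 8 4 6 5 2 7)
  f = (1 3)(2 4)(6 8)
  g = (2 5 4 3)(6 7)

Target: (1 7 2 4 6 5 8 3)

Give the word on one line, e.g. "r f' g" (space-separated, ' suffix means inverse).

  after f: (1 3)(2 4)(6 8)
  after g': (1 4 3)(2 5)(6 8 7)
  after f': (1 2 5 4)(7 8)
  after r: (1 7 4 8)(5 6)
  after f: (1 7 2 4 6 5 8 3)

f g' f' r f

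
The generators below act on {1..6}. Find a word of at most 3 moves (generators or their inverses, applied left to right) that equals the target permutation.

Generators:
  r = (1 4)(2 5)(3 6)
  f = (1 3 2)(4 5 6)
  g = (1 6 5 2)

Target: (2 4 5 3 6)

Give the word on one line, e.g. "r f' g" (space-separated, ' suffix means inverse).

r f' g'

  after r: (1 4)(2 5)(3 6)
  after f': (1 6)(2 4)(3 5)
  after g': (2 4 5 3 6)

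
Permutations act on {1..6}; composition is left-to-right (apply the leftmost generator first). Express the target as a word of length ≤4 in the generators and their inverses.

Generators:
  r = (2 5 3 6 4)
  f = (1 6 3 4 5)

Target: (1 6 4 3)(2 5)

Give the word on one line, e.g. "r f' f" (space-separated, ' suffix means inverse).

  after r: (2 5 3 6 4)
  after f': (1 5 6 3)(2 4)
  after r: (1 3)(4 5)
  after r: (1 6 4 3)(2 5)

r f' r r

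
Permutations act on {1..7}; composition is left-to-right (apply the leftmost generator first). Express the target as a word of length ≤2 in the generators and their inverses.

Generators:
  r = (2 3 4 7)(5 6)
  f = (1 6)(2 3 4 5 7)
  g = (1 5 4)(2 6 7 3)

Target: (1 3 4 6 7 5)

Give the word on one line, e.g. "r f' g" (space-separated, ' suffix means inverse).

g' r'

  after g': (1 4 5)(2 3 7 6)
  after r': (1 3 4 6 7 5)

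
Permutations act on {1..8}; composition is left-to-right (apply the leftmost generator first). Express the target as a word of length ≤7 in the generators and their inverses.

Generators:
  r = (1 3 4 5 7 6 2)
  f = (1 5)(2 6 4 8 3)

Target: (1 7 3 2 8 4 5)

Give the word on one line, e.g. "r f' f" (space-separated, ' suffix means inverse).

f' f' r' r' r'

  after f': (1 5)(2 3 8 4 6)
  after f': (2 8 6 3 4)
  after r': (1 2 8 7 5 4 6)
  after r': (1 6 2 8 5 3)(4 7)
  after r': (1 7 3 2 8 4 5)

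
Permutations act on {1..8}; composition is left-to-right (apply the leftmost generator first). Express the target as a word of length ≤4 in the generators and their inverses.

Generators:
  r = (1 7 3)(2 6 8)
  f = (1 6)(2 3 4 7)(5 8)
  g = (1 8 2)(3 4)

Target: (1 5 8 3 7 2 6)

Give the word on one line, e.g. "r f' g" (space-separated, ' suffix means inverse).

g f

  after g: (1 8 2)(3 4)
  after f: (1 5 8 3 7 2 6)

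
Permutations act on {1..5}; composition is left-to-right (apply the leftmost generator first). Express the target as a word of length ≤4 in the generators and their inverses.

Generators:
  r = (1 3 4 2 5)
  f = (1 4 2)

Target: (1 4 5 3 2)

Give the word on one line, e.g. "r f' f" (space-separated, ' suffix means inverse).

  after r: (1 3 4 2 5)
  after r: (1 4 5 3 2)

r r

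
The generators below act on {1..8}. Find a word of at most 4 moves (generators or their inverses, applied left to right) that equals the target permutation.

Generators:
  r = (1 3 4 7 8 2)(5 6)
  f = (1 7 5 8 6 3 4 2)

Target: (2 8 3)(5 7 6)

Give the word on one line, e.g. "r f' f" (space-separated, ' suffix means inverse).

  after r': (1 2 8 7 4 3)(5 6)
  after f: (2 6 8 5 3 7)
  after r': (1 2 5)(3 4)(6 7 8)
  after f: (2 8 3)(5 7 6)

r' f r' f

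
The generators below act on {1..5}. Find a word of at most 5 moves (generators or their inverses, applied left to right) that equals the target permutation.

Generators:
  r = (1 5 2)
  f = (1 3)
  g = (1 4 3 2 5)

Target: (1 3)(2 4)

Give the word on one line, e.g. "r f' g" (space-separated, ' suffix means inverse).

  after f': (1 3)
  after g': (1 4)(2 3 5)
  after r: (1 4 5)(2 3)
  after g': (2 4)
  after f: (1 3)(2 4)

f' g' r g' f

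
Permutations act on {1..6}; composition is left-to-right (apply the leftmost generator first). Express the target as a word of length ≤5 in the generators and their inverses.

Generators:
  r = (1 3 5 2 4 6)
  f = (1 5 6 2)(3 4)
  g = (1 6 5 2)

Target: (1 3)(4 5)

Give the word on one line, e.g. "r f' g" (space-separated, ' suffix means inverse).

  after f': (1 2 6 5)(3 4)
  after r: (1 4 5 3 6 2)
  after f: (1 3 2 5 4 6)
  after g: (1 3)(4 5)

f' r f g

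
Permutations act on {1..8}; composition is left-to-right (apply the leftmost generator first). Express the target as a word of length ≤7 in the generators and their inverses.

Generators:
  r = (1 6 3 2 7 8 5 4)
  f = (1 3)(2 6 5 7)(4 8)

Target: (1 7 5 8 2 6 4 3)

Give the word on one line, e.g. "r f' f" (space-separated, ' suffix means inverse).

  after f': (1 3)(2 7 5 6)(4 8)
  after r: (1 2 8)(3 6 7 4 5)
  after f': (1 7 8 3 2 4 6 5)
  after r': (1 2 5 4)(6 8)
  after f': (1 7 5 8 2 6 4 3)

f' r f' r' f'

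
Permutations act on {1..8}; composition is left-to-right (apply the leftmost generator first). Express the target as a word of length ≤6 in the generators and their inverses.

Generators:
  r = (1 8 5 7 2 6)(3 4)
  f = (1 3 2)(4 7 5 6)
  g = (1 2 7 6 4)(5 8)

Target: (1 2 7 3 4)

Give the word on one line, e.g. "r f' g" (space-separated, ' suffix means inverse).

r f' g r r

  after r: (1 8 5 7 2 6)(3 4)
  after f': (1 8 7 3 6 2 5 4)
  after g: (1 5)(2 8 6 7 3 4)
  after r: (1 7 4 6 2 5 8)
  after r: (1 2 7 3 4)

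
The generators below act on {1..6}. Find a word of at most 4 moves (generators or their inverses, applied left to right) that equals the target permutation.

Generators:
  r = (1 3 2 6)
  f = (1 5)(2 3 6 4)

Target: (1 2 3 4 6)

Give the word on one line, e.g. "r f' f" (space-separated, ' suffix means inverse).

  after f': (1 5)(2 4 6 3)
  after f': (2 6)(3 4)
  after r': (1 6 3 4)
  after r': (1 2 3 4 6)

f' f' r' r'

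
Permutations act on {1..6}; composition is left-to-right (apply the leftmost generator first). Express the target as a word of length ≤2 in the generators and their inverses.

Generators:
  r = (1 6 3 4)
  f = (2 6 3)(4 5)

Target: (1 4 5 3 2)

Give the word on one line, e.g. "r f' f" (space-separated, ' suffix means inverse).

  after f: (2 6 3)(4 5)
  after r': (1 4 5 3 2)

f r'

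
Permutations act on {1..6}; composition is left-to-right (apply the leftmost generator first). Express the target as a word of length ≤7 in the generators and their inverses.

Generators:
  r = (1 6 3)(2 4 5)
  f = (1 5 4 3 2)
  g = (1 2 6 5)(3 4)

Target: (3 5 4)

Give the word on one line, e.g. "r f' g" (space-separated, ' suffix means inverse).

r r g f r

  after r: (1 6 3)(2 4 5)
  after r: (1 3 6)(2 5 4)
  after g: (1 4 6 2)(3 5)
  after f: (1 3 4 6)(2 5)
  after r: (3 5 4)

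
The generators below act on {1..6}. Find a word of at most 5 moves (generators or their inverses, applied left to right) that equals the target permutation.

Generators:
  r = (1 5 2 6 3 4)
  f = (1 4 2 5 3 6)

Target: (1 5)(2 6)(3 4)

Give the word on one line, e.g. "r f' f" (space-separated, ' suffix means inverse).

r' r' f'

  after r': (1 4 3 6 2 5)
  after r': (1 3 2)(4 6 5)
  after f': (1 5)(2 6)(3 4)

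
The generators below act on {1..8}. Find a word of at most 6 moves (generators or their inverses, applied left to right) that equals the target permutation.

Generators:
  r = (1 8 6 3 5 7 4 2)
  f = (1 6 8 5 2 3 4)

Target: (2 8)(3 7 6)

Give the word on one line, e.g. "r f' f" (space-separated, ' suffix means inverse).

  after f: (1 6 8 5 2 3 4)
  after r: (1 3 2 5)(4 8 7)
  after f: (1 4 5 6 8 7)
  after r: (1 2)(3 5)(4 7 8)
  after r: (2 8)(3 7 6)

f r f r r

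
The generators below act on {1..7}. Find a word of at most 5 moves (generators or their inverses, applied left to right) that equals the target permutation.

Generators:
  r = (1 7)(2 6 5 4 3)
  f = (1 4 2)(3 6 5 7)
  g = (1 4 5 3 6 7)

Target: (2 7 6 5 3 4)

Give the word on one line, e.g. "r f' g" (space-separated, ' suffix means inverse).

f' g f

  after f': (1 2 4)(3 7 5 6)
  after g: (1 2 5 7 3)
  after f: (2 7 6 5 3 4)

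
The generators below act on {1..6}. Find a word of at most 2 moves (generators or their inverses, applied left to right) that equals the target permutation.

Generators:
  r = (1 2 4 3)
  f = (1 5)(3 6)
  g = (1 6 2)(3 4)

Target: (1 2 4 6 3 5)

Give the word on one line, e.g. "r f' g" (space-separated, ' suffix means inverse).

  after r: (1 2 4 3)
  after f': (1 2 4 6 3 5)

r f'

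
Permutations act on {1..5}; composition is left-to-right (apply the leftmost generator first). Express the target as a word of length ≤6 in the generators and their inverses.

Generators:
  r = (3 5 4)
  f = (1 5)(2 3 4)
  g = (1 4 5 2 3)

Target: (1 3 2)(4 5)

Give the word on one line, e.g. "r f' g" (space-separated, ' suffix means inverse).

g' f f f

  after g': (1 3 2 5 4)
  after f: (1 4 5 2)
  after f: (1 2 5 3 4)
  after f: (1 3 2)(4 5)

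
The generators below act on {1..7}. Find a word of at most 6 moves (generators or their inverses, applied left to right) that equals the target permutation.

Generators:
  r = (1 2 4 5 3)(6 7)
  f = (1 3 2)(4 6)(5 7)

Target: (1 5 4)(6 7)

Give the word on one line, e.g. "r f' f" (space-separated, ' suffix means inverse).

  after f': (1 2 3)(4 6)(5 7)
  after f': (1 3 2)
  after r': (1 5 4 2 3)(6 7)
  after f': (1 7 4 3 2)(5 6)
  after f': (1 5 4)(6 7)

f' f' r' f' f'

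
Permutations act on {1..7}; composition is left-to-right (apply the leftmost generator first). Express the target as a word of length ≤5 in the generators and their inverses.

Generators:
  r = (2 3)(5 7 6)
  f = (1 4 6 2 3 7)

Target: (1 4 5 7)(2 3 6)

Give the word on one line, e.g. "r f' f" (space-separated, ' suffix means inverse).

f r' r'

  after f: (1 4 6 2 3 7)
  after r': (1 4 7)(3 5 6)
  after r': (1 4 5 7)(2 3 6)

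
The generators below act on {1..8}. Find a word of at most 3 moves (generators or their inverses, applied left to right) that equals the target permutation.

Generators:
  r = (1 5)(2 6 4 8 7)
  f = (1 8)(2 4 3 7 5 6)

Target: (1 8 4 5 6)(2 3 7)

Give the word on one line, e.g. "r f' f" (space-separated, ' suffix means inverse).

  after r: (1 5)(2 6 4 8 7)
  after r: (2 4 7 6 8)
  after f: (1 8 4 5 6)(2 3 7)

r r f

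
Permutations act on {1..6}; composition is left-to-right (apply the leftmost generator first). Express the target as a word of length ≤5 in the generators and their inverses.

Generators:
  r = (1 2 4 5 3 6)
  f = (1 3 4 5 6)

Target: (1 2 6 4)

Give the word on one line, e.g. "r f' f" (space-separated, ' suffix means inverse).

f' f' f' r' f'

  after f': (1 6 5 4 3)
  after f': (1 5 3 6 4)
  after f': (1 4 6 3 5)
  after r': (1 2)(3 4)(5 6)
  after f': (1 2 6 4)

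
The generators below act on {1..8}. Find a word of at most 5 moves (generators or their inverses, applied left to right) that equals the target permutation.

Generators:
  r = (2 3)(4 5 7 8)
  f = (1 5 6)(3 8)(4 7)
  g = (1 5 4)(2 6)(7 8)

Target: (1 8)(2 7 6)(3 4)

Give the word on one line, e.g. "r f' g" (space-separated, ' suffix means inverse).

g f' r g' r'

  after g: (1 5 4)(2 6)(7 8)
  after f': (2 5 7 3 8 4 6)
  after r: (2 7)(3 4 6)(5 8)
  after g': (1 4 2 8)(3 5 7 6)
  after r': (1 8)(2 7 6)(3 4)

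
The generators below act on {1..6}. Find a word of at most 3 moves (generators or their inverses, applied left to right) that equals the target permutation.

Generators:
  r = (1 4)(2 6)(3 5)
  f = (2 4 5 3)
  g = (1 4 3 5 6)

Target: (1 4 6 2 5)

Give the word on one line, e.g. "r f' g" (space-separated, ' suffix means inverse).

f' r'

  after f': (2 3 5 4)
  after r': (1 4 6 2 5)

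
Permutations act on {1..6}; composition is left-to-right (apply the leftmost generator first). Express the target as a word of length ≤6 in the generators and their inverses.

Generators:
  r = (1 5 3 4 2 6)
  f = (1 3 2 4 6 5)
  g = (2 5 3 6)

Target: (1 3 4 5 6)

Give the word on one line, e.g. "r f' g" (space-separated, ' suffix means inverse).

  after r: (1 5 3 4 2 6)
  after g': (1 2 3 4 6)
  after g': (1 6)(2 5)(3 4)
  after g': (1 3 4 5 6)

r g' g' g'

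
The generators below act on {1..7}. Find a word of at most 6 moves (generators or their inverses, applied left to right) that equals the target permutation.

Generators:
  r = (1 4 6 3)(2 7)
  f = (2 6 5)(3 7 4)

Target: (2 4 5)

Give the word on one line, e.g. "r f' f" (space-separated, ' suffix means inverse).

f' r' f' r'

  after f': (2 5 6)(3 4 7)
  after r': (1 3)(2 5 4)(6 7)
  after f': (1 4 5 7 2 6 3)
  after r': (2 4 5)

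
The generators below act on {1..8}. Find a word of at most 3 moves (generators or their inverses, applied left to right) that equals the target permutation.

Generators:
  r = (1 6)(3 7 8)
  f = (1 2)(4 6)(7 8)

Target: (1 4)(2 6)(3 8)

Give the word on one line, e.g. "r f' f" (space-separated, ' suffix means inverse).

r' f' r

  after r': (1 6)(3 8 7)
  after f': (1 4 6 2)(3 7)
  after r: (1 4)(2 6)(3 8)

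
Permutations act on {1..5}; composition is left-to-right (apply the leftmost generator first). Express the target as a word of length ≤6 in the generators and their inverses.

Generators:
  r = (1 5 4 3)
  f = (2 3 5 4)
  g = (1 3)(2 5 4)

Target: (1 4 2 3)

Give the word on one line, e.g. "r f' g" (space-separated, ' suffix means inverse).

  after f: (2 3 5 4)
  after f: (2 5)(3 4)
  after r': (1 3 5 2)
  after f': (1 2)(4 5)
  after g': (1 4 2 3)

f f r' f' g'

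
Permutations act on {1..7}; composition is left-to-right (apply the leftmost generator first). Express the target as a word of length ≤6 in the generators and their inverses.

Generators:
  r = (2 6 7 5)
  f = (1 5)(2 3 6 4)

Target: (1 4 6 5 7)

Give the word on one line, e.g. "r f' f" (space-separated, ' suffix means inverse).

  after f': (1 5)(2 4 6 3)
  after r: (1 2 4 7 5)(3 6)
  after f': (1 4 7)(2 6)
  after r': (1 4 6 5 7)

f' r f' r'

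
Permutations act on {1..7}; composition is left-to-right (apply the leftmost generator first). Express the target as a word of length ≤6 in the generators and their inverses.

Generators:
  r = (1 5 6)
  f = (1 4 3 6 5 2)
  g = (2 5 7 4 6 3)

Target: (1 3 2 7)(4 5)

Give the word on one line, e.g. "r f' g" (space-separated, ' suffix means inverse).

  after r: (1 5 6)
  after g': (1 2 3 6)(4 7 5)
  after g': (1 3 4 5 7 2 6)
  after f: (1 6 4 2 5 7)
  after g: (1 3 2 7)(4 5)

r g' g' f g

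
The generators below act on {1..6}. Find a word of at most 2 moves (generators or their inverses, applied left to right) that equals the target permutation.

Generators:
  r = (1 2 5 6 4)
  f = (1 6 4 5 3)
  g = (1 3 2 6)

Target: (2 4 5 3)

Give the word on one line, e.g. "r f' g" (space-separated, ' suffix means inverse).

  after g: (1 3 2 6)
  after f: (2 4 5 3)

g f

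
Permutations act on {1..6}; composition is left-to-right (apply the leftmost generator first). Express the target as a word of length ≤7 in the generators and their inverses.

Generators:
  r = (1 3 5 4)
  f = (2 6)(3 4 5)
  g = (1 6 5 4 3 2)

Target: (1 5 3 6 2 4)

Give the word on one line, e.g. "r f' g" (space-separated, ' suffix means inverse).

f g f' g' r

  after f: (2 6)(3 4 5)
  after g: (1 6)(2 5)
  after f': (1 2 4 3 5 6)
  after g': (1 3 6 2 5)
  after r: (1 5 3 6 2 4)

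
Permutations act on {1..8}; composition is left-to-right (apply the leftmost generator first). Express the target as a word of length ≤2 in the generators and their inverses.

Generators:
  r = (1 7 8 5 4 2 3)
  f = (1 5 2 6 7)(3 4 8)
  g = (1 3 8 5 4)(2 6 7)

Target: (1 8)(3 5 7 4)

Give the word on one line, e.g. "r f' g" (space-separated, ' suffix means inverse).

  after f: (1 5 2 6 7)(3 4 8)
  after g': (1 8)(3 5 7 4)

f g'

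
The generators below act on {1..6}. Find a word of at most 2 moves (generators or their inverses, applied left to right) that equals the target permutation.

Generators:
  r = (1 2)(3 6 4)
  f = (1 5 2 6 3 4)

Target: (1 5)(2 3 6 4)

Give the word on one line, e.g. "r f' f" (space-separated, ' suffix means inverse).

f r'

  after f: (1 5 2 6 3 4)
  after r': (1 5)(2 3 6 4)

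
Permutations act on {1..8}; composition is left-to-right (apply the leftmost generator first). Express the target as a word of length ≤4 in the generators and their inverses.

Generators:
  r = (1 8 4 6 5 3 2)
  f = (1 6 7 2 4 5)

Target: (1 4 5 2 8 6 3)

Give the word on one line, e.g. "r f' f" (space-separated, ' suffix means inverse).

  after r: (1 8 4 6 5 3 2)
  after r: (1 4 5 2 8 6 3)

r r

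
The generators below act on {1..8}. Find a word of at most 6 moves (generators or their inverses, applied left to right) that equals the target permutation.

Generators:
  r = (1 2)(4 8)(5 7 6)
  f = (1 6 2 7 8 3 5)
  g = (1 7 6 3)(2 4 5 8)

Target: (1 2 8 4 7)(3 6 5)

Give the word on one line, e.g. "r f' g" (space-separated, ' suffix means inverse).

  after f': (1 5 3 8 7 2 6)
  after g': (1 4 2 7 8)(3 5 6)
  after f': (1 4 6 8 5)
  after g': (1 2 8 4 7)(3 6 5)

f' g' f' g'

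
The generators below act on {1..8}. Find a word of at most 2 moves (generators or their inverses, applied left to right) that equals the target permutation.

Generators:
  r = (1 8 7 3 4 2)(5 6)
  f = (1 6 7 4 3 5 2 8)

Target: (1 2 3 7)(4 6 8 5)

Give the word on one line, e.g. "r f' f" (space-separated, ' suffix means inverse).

  after f': (1 8 2 5 3 4 7 6)
  after f': (1 2 3 7)(4 6 8 5)

f' f'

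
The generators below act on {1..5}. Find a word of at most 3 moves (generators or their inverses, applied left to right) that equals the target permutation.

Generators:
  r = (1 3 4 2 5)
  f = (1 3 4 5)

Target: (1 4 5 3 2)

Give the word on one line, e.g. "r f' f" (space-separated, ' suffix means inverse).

  after r: (1 3 4 2 5)
  after r: (1 4 5 3 2)

r r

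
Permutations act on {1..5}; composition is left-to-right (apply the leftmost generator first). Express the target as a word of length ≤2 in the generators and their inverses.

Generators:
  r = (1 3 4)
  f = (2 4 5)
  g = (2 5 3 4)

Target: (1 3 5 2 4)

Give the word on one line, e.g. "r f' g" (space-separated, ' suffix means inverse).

  after r: (1 3 4)
  after f: (1 3 5 2 4)

r f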